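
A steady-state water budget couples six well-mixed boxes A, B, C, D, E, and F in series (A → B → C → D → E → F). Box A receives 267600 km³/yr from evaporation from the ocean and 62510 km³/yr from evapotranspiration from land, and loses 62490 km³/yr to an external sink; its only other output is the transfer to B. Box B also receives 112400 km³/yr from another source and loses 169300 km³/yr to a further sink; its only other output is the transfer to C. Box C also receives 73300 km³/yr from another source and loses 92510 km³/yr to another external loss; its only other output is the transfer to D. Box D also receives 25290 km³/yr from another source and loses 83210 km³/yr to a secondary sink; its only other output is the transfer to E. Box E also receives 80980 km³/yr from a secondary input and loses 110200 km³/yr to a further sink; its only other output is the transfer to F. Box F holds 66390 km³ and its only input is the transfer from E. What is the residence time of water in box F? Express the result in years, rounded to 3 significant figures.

0.636 yr

Box A: F(A→B) = (267600 + 62510) − 62490 = 267620 km³/yr.
Box B: F(B→C) = (267620 + 112400) − 169300 = 210720 km³/yr.
Box C: F(C→D) = (210720 + 73300) − 92510 = 191510 km³/yr.
Box D: F(D→E) = (191510 + 25290) − 83210 = 133590 km³/yr.
Box E: F(E→F) = (133590 + 80980) − 110200 = 104370 km³/yr.
Box F throughput = its input = 104370 km³/yr; τ = 66390 / 104370 = 0.6361 yr.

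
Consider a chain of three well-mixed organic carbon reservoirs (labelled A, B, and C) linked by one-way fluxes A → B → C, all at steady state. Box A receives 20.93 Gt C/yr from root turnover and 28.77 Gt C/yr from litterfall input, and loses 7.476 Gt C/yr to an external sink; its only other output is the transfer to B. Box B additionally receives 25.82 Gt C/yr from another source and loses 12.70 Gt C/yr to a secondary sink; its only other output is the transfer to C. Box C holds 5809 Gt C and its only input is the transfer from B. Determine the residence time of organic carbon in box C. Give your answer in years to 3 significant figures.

105 yr

Box A: F(A→B) = (20.93 + 28.77) − 7.476 = 42.224 Gt C/yr.
Box B: F(B→C) = (42.224 + 25.82) − 12.70 = 55.344 Gt C/yr.
Box C throughput = its input = 55.344 Gt C/yr; τ = 5809 / 55.344 = 105.0 yr.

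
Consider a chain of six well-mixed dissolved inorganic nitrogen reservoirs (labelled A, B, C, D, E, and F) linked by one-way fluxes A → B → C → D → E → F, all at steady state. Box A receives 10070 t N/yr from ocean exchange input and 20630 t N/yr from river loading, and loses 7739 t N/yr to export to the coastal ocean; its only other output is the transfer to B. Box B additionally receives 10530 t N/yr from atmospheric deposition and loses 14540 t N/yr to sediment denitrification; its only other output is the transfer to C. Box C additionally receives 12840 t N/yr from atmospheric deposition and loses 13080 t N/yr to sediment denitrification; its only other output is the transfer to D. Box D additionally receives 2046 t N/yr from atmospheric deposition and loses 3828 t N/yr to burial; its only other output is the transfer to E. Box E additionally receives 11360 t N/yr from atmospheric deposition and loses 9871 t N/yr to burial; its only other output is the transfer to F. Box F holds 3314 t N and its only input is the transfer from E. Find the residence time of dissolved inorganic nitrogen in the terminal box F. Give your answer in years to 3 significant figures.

Box A: F(A→B) = (10070 + 20630) − 7739 = 22961 t N/yr.
Box B: F(B→C) = (22961 + 10530) − 14540 = 18951 t N/yr.
Box C: F(C→D) = (18951 + 12840) − 13080 = 18711 t N/yr.
Box D: F(D→E) = (18711 + 2046) − 3828 = 16929 t N/yr.
Box E: F(E→F) = (16929 + 11360) − 9871 = 18418 t N/yr.
Box F throughput = its input = 18418 t N/yr; τ = 3314 / 18418 = 0.1799 yr.

0.180 yr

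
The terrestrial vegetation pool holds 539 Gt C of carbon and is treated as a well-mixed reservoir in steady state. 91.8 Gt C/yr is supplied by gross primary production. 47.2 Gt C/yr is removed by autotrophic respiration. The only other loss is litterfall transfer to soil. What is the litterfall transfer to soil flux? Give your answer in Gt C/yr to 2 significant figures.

At steady state ΣF_in = ΣF_out.
ΣF_in = 91.800 Gt C/yr.
Litterfall transfer to soil flux = ΣF_in − (47.2) = 91.800 − 47.20 = 44.60 Gt C/yr.

45 Gt C/yr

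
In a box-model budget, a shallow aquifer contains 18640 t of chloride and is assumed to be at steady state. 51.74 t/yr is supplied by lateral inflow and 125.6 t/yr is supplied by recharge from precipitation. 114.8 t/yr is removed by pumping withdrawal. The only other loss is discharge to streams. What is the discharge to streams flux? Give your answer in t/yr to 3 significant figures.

At steady state ΣF_in = ΣF_out.
ΣF_in = 51.74 + 125.6 = 177.34 t/yr.
Discharge to streams flux = ΣF_in − (114.8) = 177.34 − 114.8 = 62.54 t/yr.

62.5 t/yr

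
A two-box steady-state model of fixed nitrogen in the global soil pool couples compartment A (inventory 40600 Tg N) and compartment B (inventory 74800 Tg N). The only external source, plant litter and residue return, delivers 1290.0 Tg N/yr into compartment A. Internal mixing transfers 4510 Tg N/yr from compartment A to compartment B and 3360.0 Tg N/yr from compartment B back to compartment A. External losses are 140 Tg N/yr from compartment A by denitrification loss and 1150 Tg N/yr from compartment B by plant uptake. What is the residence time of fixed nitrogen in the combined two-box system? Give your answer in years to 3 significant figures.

Treat the two boxes together as one reservoir: the mixing fluxes between them are internal recycling, so τ = ΣM / Σ(external losses).
M_total = 40600 + 74800 = 115400 Tg N.
ΣF_external_out = 140 + 1150 = 1290.0 Tg N/yr.
τ = M_total / ΣF_ext = 115400 / 1290.0 = 89.46 yr.

89.5 yr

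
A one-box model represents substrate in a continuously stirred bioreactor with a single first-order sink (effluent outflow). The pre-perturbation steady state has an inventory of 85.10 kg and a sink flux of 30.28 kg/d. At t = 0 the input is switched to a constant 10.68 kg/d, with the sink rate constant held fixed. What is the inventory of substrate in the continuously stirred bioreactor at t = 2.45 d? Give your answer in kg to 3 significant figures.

53.1 kg

The sink rate constant is k = F₀/M₀ = 30.28/85.10 = 0.3558 d⁻¹.
Solving dM/dt = F₁ − kM with M(0) = M₀ gives M(t) = F₁/k + (M₀ − F₁/k)·e^(−kt).
F₁/k = 10.68/0.3558 = 30.015 kg; kt = 0.3558 × 2.45 = 0.8718, e^(−kt) = 0.4182.
M(2.45) = 30.015 + (85.10 − 30.015) × 0.4182 = 30.015 + 23.04 = 53.053 kg.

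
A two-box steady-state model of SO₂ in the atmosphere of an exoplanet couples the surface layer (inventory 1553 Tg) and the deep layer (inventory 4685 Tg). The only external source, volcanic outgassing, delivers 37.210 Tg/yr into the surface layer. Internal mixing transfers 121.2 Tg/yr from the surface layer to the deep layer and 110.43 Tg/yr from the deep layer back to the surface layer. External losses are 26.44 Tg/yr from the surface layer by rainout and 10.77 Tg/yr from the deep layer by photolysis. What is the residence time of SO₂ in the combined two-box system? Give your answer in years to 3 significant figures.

Treat the two boxes together as one reservoir: the mixing fluxes between them are internal recycling, so τ = ΣM / Σ(external losses).
M_total = 1553 + 4685 = 6238.0 Tg.
ΣF_external_out = 26.44 + 10.77 = 37.210 Tg/yr.
τ = M_total / ΣF_ext = 6238.0 / 37.210 = 167.6 yr.

168 yr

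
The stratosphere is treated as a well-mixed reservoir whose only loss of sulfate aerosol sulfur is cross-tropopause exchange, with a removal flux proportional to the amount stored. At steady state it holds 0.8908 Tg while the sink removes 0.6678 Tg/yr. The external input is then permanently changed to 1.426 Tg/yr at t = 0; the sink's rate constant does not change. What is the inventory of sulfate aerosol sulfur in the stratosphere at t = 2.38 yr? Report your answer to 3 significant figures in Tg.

The sink rate constant is k = F₀/M₀ = 0.6678/0.8908 = 0.7497 yr⁻¹.
Solving dM/dt = F₁ − kM with M(0) = M₀ gives M(t) = F₁/k + (M₀ − F₁/k)·e^(−kt).
F₁/k = 1.426/0.7497 = 1.9022 Tg; kt = 0.7497 × 2.38 = 1.784, e^(−kt) = 0.1679.
M(2.38) = 1.9022 + (0.8908 − 1.9022) × 0.1679 = 1.9022 − 0.1698 = 1.7323 Tg.

1.73 Tg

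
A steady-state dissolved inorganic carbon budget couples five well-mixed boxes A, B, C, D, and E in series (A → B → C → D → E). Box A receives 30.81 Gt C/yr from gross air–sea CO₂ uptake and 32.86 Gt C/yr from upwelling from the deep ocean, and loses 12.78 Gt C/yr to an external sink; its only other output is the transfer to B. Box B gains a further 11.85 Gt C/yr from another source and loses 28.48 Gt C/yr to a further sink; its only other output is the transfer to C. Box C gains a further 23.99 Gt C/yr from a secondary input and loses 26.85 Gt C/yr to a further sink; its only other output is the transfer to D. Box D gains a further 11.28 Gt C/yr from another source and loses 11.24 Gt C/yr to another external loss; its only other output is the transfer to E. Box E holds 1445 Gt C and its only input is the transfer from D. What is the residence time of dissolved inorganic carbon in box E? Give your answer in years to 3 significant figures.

Box A: F(A→B) = (30.81 + 32.86) − 12.78 = 50.890 Gt C/yr.
Box B: F(B→C) = (50.890 + 11.85) − 28.48 = 34.260 Gt C/yr.
Box C: F(C→D) = (34.260 + 23.99) − 26.85 = 31.400 Gt C/yr.
Box D: F(D→E) = (31.400 + 11.28) − 11.24 = 31.440 Gt C/yr.
Box E throughput = its input = 31.440 Gt C/yr; τ = 1445 / 31.440 = 45.96 yr.

46.0 yr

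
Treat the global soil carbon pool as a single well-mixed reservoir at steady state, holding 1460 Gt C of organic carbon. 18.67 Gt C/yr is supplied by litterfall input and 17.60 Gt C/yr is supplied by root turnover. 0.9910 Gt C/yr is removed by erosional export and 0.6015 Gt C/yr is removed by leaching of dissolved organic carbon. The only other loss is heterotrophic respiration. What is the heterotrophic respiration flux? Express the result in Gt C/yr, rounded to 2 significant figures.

At steady state ΣF_in = ΣF_out.
ΣF_in = 18.67 + 17.60 = 36.270 Gt C/yr.
Heterotrophic respiration flux = ΣF_in − (0.9910 + 0.6015) = 36.270 − 1.593 = 34.68 Gt C/yr.

35 Gt C/yr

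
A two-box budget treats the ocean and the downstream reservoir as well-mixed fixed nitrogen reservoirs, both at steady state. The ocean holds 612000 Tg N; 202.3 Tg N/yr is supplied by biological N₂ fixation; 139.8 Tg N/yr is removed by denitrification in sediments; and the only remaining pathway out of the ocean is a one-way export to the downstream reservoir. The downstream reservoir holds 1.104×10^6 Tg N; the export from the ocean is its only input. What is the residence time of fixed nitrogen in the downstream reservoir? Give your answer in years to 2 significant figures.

Balance the ocean: ΣF_in = 202.30 Tg N/yr.
Export to the downstream reservoir = ΣF_in − (139.8) = 62.500 Tg N/yr.
At steady state the output of the downstream reservoir equals its input, 62.500 Tg N/yr.
τ = M / F = 1.104×10^6 / 62.500 = 17660 yr.

18000 yr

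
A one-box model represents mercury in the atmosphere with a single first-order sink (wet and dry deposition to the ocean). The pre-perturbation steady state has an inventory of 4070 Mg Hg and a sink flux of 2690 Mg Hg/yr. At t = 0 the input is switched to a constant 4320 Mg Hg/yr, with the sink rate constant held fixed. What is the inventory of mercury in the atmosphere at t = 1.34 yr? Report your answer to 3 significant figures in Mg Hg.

5520 Mg Hg

τ = M₀/F₀ = 4070/2690 = 1.513 yr; rate constant k = 1/τ.
New steady state M_∞ = F₁/k = F₁·τ = 4320 × 1.513 = 6536.2 Mg Hg.
M(t) = M_∞ + (M₀ − M_∞)·e^(−t/τ); t/τ = 1.34/1.513 = 0.8857, so e^(−t/τ) = 0.4124.
M(t) = 6536.2 − 2466 × 0.4124 = 5519.0 Mg Hg.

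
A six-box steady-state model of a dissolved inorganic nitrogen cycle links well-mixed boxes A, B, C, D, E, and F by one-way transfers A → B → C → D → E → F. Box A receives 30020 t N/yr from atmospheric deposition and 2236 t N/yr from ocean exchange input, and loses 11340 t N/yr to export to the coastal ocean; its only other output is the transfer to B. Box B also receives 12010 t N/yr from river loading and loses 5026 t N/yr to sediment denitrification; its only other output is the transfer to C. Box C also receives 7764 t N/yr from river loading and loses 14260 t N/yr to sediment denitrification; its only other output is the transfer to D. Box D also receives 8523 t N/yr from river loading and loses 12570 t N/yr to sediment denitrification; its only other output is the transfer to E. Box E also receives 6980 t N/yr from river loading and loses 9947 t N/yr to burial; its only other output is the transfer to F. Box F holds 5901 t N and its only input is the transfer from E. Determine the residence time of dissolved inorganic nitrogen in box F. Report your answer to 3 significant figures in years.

0.410 yr

Box A: F(A→B) = (30020 + 2236) − 11340 = 20916 t N/yr.
Box B: F(B→C) = (20916 + 12010) − 5026 = 27900 t N/yr.
Box C: F(C→D) = (27900 + 7764) − 14260 = 21404 t N/yr.
Box D: F(D→E) = (21404 + 8523) − 12570 = 17357 t N/yr.
Box E: F(E→F) = (17357 + 6980) − 9947 = 14390 t N/yr.
Box F throughput = its input = 14390 t N/yr; τ = 5901 / 14390 = 0.4101 yr.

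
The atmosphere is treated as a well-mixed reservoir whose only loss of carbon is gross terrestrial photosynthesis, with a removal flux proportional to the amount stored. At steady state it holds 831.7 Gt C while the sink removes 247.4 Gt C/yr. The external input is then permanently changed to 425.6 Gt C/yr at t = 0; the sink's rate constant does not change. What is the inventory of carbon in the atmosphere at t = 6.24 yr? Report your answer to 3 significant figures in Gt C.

1340 Gt C

Residence time τ = M₀/F₀ = 3.362 yr. The eventual steady state is M_∞ = M₀·(F₁/F₀) = 831.7 × 425.6/247.4 = 1430.8 Gt C.
The anomaly ΔM(t) = M(t) − M_∞ decays as ΔM₀·e^(−t/τ) with ΔM₀ = 831.7 − 1430.8 = −599.1 Gt C.
At t = 6.24 yr, e^(−t/τ) = e^(−1.856) = 0.1563, so ΔM = −93.62 Gt C and M = 1430.8 − 93.62 = 1337.1 Gt C.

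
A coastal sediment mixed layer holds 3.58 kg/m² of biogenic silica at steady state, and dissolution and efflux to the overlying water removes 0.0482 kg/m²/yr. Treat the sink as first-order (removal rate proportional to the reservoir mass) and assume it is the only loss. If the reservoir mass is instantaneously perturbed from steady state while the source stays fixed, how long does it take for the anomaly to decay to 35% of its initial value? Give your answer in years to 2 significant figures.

78 yr

For a linear reservoir the anomaly decays as exp(−t/τ) with τ = M/F = 3.58/0.0482 = 74.27 yr.
exp(−t/τ) = 0.35 ⇒ t = −τ ln(0.35) = 74.27 × 1.050 = 77.97 yr.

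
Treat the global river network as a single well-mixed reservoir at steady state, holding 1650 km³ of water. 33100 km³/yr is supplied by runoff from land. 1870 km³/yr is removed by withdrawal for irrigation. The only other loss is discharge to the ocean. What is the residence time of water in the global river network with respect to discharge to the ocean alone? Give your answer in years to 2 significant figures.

At steady state ΣF_in = ΣF_out.
ΣF_in = 33100 km³/yr.
Discharge to the ocean flux = ΣF_in − (1870) = 33100 − 1870 = 31230 km³/yr.
τ = M / F = 1650 / 31230 = 0.05283 yr.

0.053 yr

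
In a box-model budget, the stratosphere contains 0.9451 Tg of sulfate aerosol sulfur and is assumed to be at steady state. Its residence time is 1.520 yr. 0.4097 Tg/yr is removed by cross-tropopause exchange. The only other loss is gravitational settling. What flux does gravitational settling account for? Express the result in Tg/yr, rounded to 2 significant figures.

Total removal F = M/τ = 0.9451 / 1.520 = 0.6218 Tg/yr.
Gravitational settling = F − (0.4097) = 0.6218 − 0.4097 = 0.2121 Tg/yr.

0.21 Tg/yr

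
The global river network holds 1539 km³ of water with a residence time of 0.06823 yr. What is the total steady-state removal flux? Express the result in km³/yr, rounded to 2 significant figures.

23000 km³/yr

F = M / τ = 1539 / 0.06823 = 22560 km³/yr.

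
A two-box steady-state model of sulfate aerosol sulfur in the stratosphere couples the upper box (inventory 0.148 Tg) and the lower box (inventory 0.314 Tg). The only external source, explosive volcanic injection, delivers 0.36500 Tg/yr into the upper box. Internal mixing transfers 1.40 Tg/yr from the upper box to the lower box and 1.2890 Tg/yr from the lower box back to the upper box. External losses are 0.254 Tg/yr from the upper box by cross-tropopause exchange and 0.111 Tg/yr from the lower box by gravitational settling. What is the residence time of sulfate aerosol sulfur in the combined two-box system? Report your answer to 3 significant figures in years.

1.27 yr

For the system as a whole, the A↔B exchange is internal and contributes nothing to the throughput; only the external sinks remove mass.
M_total = 0.148 + 0.314 = 0.46200 Tg.
ΣF_external_out = 0.254 + 0.111 = 0.36500 Tg/yr.
τ = M_total / ΣF_ext = 0.46200 / 0.36500 = 1.266 yr.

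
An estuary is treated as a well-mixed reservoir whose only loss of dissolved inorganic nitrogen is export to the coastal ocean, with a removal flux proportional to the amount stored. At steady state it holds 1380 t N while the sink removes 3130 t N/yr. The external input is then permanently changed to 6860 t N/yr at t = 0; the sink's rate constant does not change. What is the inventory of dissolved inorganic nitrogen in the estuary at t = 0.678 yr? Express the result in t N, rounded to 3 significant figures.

The sink rate constant is k = F₀/M₀ = 3130/1380 = 2.268 yr⁻¹.
Solving dM/dt = F₁ − kM with M(0) = M₀ gives M(t) = F₁/k + (M₀ − F₁/k)·e^(−kt).
F₁/k = 6860/2.268 = 3024.5 t N; kt = 2.268 × 0.678 = 1.538, e^(−kt) = 0.2149.
M(0.678) = 3024.5 + (1380 − 3024.5) × 0.2149 = 3024.5 − 353.3 = 2671.2 t N.

2670 t N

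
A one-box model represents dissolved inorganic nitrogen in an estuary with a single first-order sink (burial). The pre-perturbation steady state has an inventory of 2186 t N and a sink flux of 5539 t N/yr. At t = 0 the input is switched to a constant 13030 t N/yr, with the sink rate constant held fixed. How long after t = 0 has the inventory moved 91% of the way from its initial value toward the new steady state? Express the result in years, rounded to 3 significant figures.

τ = M₀/F₀ = 2186/5539 = 0.3947 yr.
The remaining gap fraction is e^(−t/τ); 91% covered ⇒ e^(−t/τ) = 0.0900.
t = −τ ln(0.0900) = 0.3947 × 2.408 = 0.9503 yr.

0.950 yr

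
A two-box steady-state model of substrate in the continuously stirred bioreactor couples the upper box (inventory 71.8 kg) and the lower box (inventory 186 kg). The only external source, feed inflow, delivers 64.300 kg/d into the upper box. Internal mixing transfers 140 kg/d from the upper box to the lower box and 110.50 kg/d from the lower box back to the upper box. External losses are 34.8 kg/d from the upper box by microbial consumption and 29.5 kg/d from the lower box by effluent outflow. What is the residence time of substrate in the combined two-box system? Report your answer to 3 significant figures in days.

4.01 d

Residence time in the combined system uses the total inventory and the total *external* removal — internal exchanges between the two boxes cancel.
M_total = 71.8 + 186 = 257.80 kg.
ΣF_external_out = 34.8 + 29.5 = 64.300 kg/d.
τ = M_total / ΣF_ext = 257.80 / 64.300 = 4.009 d.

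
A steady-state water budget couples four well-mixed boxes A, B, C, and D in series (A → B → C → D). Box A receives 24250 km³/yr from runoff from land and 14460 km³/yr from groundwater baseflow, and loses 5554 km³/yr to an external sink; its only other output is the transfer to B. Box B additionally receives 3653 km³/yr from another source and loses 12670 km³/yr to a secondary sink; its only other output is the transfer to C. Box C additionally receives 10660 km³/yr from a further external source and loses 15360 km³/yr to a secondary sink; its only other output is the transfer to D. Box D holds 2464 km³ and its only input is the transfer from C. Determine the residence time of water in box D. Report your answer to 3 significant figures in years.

Box A: F(A→B) = (24250 + 14460) − 5554 = 33156 km³/yr.
Box B: F(B→C) = (33156 + 3653) − 12670 = 24139 km³/yr.
Box C: F(C→D) = (24139 + 10660) − 15360 = 19439 km³/yr.
Box D throughput = its input = 19439 km³/yr; τ = 2464 / 19439 = 0.1268 yr.

0.127 yr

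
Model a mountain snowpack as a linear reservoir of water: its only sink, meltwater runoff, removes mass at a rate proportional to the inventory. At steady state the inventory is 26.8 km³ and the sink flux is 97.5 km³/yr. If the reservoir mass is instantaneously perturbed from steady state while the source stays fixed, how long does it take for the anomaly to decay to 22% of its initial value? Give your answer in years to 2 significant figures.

0.42 yr

For a linear reservoir the anomaly decays as exp(−t/τ) with τ = M/F = 26.8/97.5 = 0.2749 yr.
exp(−t/τ) = 0.22 ⇒ t = −τ ln(0.22) = 0.2749 × 1.514 = 0.4162 yr.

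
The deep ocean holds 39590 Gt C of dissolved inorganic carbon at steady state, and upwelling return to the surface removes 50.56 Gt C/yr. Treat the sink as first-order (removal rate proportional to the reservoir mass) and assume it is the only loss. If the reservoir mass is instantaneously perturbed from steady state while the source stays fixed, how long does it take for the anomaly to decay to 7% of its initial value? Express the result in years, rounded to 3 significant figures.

For a linear reservoir the anomaly decays as exp(−t/τ) with τ = M/F = 39590/50.56 = 783.0 yr.
exp(−t/τ) = 0.07 ⇒ t = −τ ln(0.07) = 783.0 × 2.659 = 2082 yr.

2080 yr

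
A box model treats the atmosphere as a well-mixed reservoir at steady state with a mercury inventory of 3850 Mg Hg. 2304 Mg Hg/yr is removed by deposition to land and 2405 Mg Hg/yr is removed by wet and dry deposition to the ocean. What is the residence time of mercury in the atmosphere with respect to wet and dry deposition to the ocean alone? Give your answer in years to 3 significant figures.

Residence time with respect to a single sink: τ = M / F_sink.
τ = 3850 / 2405 = 1.601 yr.

1.60 yr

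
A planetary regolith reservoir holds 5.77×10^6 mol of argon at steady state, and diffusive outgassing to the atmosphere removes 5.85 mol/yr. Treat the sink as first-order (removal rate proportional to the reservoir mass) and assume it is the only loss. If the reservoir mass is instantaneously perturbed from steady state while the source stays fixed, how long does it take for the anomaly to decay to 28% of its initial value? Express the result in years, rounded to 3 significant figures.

For a linear reservoir the anomaly decays as exp(−t/τ) with τ = M/F = 5.77×10^6/5.85 = 986300 yr.
exp(−t/τ) = 0.28 ⇒ t = −τ ln(0.28) = 986300 × 1.273 = 1.256×10^6 yr.

1.26×10^6 yr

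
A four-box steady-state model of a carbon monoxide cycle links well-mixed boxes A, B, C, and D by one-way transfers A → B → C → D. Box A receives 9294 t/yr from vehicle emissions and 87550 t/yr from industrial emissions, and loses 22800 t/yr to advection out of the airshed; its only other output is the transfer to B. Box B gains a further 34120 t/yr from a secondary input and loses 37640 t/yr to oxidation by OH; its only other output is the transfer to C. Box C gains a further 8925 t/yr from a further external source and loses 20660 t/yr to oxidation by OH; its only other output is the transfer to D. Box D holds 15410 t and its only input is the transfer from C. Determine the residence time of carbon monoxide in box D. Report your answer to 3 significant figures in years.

0.262 yr

Box A: F(A→B) = (9294 + 87550) − 22800 = 74044 t/yr.
Box B: F(B→C) = (74044 + 34120) − 37640 = 70524 t/yr.
Box C: F(C→D) = (70524 + 8925) − 20660 = 58789 t/yr.
Box D throughput = its input = 58789 t/yr; τ = 15410 / 58789 = 0.2621 yr.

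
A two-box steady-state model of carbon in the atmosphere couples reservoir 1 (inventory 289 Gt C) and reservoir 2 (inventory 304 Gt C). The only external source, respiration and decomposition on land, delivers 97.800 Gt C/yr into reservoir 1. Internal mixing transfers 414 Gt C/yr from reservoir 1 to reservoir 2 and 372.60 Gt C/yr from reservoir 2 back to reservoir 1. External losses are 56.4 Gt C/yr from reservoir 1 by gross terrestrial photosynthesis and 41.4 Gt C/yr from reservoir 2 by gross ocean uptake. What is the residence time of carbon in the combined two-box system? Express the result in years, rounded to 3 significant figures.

Treat the two boxes together as one reservoir: the mixing fluxes between them are internal recycling, so τ = ΣM / Σ(external losses).
M_total = 289 + 304 = 593.00 Gt C.
ΣF_external_out = 56.4 + 41.4 = 97.800 Gt C/yr.
τ = M_total / ΣF_ext = 593.00 / 97.800 = 6.063 yr.

6.06 yr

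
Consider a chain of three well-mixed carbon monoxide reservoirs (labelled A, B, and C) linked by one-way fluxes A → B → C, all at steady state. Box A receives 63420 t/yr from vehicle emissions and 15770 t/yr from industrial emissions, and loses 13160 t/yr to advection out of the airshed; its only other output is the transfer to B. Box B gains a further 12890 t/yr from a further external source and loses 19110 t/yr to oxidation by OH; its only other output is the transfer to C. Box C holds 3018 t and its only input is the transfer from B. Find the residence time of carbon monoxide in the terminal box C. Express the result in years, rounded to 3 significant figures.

0.0505 yr

Box A: F(A→B) = (63420 + 15770) − 13160 = 66030 t/yr.
Box B: F(B→C) = (66030 + 12890) − 19110 = 59810 t/yr.
Box C throughput = its input = 59810 t/yr; τ = 3018 / 59810 = 0.05046 yr.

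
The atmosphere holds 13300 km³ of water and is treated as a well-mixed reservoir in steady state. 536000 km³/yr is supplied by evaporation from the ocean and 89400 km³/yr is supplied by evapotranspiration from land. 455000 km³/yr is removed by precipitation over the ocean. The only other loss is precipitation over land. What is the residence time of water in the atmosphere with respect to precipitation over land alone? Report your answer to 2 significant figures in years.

0.078 yr

At steady state ΣF_in = ΣF_out.
ΣF_in = 536000 + 89400 = 625400 km³/yr.
Precipitation over land flux = ΣF_in − (455000) = 625400 − 455000 = 170400 km³/yr.
τ = M / F = 13300 / 170400 = 0.07805 yr.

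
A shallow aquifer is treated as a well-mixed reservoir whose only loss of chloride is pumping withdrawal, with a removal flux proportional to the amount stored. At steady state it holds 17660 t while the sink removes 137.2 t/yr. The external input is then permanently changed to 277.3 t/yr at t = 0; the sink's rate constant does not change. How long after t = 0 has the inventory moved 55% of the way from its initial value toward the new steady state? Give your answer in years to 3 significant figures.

τ = M₀/F₀ = 17660/137.2 = 128.7 yr.
The remaining gap fraction is e^(−t/τ); 55% covered ⇒ e^(−t/τ) = 0.450.
t = −τ ln(0.450) = 128.7 × 0.7985 = 102.8 yr.

103 yr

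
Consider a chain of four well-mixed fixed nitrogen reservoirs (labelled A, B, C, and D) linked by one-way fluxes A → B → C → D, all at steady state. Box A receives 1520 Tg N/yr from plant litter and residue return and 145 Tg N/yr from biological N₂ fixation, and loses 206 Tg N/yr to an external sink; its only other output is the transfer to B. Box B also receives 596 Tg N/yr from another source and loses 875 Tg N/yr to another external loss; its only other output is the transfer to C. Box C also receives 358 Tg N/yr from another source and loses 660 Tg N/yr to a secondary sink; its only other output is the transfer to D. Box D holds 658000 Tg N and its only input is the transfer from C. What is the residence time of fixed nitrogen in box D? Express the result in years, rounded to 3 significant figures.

Box A: F(A→B) = (1520 + 145) − 206 = 1459.0 Tg N/yr.
Box B: F(B→C) = (1459.0 + 596) − 875 = 1180.0 Tg N/yr.
Box C: F(C→D) = (1180.0 + 358) − 660 = 878.00 Tg N/yr.
Box D throughput = its input = 878.00 Tg N/yr; τ = 658000 / 878.00 = 749.4 yr.

749 yr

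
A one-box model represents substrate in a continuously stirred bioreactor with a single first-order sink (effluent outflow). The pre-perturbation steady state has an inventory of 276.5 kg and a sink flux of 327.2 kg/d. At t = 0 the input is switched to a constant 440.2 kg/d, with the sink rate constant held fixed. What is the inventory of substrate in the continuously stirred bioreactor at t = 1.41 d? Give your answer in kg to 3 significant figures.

354 kg

Residence time τ = M₀/F₀ = 0.8450 d. The eventual steady state is M_∞ = M₀·(F₁/F₀) = 276.5 × 440.2/327.2 = 371.99 kg.
The anomaly ΔM(t) = M(t) − M_∞ decays as ΔM₀·e^(−t/τ) with ΔM₀ = 276.5 − 371.99 = −95.49 kg.
At t = 1.41 d, e^(−t/τ) = e^(−1.669) = 0.1885, so ΔM = −18.00 kg and M = 371.99 − 18.00 = 353.99 kg.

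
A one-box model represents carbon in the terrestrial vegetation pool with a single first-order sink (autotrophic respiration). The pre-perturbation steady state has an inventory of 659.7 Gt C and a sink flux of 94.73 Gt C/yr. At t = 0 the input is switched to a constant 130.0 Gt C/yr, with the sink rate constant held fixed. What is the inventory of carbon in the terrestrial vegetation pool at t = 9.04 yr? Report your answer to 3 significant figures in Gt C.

Residence time τ = M₀/F₀ = 6.964 yr. The eventual steady state is M_∞ = M₀·(F₁/F₀) = 659.7 × 130.0/94.73 = 905.32 Gt C.
The anomaly ΔM(t) = M(t) − M_∞ decays as ΔM₀·e^(−t/τ) with ΔM₀ = 659.7 − 905.32 = −245.6 Gt C.
At t = 9.04 yr, e^(−t/τ) = e^(−1.298) = 0.2730, so ΔM = −67.07 Gt C and M = 905.32 − 67.07 = 838.25 Gt C.

838 Gt C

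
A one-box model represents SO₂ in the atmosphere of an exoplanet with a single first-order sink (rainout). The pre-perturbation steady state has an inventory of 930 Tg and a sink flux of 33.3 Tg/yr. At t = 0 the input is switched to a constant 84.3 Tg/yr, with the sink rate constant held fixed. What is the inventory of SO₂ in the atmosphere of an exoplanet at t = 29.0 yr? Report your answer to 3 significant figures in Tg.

1850 Tg

The sink rate constant is k = F₀/M₀ = 33.3/930 = 0.03581 yr⁻¹.
Solving dM/dt = F₁ − kM with M(0) = M₀ gives M(t) = F₁/k + (M₀ − F₁/k)·e^(−kt).
F₁/k = 84.3/0.03581 = 2354.3 Tg; kt = 0.03581 × 29.0 = 1.038, e^(−kt) = 0.3540.
M(29.0) = 2354.3 + (930 − 2354.3) × 0.3540 = 2354.3 − 504.2 = 1850.1 Tg.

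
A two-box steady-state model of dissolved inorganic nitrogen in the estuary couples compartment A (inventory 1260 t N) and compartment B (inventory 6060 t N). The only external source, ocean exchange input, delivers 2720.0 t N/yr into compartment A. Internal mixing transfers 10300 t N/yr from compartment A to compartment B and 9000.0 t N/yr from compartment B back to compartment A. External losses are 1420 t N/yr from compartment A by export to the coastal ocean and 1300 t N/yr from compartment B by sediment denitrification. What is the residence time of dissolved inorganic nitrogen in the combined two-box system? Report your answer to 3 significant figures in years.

2.69 yr

Residence time in the combined system uses the total inventory and the total *external* removal — internal exchanges between the two boxes cancel.
M_total = 1260 + 6060 = 7320.0 t N.
ΣF_external_out = 1420 + 1300 = 2720.0 t N/yr.
τ = M_total / ΣF_ext = 7320.0 / 2720.0 = 2.691 yr.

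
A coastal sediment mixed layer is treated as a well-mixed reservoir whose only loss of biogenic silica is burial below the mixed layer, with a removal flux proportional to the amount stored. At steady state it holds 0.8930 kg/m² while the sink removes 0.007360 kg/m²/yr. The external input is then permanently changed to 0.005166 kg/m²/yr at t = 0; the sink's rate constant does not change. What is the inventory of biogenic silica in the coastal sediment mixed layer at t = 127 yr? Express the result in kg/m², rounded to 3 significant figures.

0.720 kg/m²

Residence time τ = M₀/F₀ = 121.3 yr. The eventual steady state is M_∞ = M₀·(F₁/F₀) = 0.8930 × 0.005166/0.007360 = 0.62680 kg/m².
The anomaly ΔM(t) = M(t) − M_∞ decays as ΔM₀·e^(−t/τ) with ΔM₀ = 0.8930 − 0.62680 = 0.2662 kg/m².
At t = 127 yr, e^(−t/τ) = e^(−1.047) = 0.3511, so ΔM = 0.09346 kg/m² and M = 0.62680 + 0.09346 = 0.72026 kg/m².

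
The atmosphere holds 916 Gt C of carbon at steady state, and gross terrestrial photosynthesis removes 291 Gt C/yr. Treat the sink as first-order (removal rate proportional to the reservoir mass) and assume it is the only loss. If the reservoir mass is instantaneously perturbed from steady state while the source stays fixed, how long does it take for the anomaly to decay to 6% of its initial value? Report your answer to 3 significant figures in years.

For a linear reservoir the anomaly decays as exp(−t/τ) with τ = M/F = 916/291 = 3.148 yr.
exp(−t/τ) = 0.06 ⇒ t = −τ ln(0.06) = 3.148 × 2.813 = 8.856 yr.

8.86 yr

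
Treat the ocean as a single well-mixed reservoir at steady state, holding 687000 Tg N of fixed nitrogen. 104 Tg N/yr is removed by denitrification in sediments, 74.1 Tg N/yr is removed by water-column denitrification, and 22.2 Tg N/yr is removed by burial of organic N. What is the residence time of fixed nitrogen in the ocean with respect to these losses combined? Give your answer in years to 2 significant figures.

Total removal = 104.0 + 74.10 + 22.20 = 200.30 Tg N/yr.
τ = M / ΣF_out = 687000 / 200.30 = 3430 yr.

3400 yr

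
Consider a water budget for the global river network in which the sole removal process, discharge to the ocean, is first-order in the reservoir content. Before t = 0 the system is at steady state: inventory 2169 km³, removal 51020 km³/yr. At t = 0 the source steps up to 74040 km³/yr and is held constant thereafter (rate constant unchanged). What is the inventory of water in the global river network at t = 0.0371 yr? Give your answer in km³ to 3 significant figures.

The sink rate constant is k = F₀/M₀ = 51020/2169 = 23.52 yr⁻¹.
Solving dM/dt = F₁ − kM with M(0) = M₀ gives M(t) = F₁/k + (M₀ − F₁/k)·e^(−kt).
F₁/k = 74040/23.52 = 3147.6 km³; kt = 23.52 × 0.0371 = 0.8727, e^(−kt) = 0.4178.
M(0.0371) = 3147.6 + (2169 − 3147.6) × 0.4178 = 3147.6 − 408.9 = 2738.7 km³.

2740 km³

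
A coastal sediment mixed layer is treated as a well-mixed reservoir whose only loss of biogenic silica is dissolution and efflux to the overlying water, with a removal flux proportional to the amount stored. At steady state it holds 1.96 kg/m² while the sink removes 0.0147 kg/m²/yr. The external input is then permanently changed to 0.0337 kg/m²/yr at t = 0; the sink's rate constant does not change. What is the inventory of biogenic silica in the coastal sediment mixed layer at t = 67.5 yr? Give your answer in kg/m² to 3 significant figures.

Residence time τ = M₀/F₀ = 133.3 yr. The eventual steady state is M_∞ = M₀·(F₁/F₀) = 1.96 × 0.0337/0.0147 = 4.4933 kg/m².
The anomaly ΔM(t) = M(t) − M_∞ decays as ΔM₀·e^(−t/τ) with ΔM₀ = 1.96 − 4.4933 = −2.533 kg/m².
At t = 67.5 yr, e^(−t/τ) = e^(−0.5062) = 0.6028, so ΔM = −1.527 kg/m² and M = 4.4933 − 1.527 = 2.9664 kg/m².

2.97 kg/m²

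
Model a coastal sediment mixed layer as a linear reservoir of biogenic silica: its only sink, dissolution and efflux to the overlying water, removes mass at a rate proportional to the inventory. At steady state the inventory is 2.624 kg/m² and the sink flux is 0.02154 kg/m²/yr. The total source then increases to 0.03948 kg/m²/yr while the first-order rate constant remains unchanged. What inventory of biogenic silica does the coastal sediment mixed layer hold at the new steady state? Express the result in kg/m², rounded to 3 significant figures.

4.81 kg/m²

Rate constant k = F/M = 0.02154 / 2.624 = 0.008209 yr⁻¹.
At the new steady state, source = k·M_new ⇒ M_new = 0.03948 / 0.008209 = 4.809 kg/m².
(Equivalently M_new = M × F_new/F_old = 2.624 × 0.03948/0.02154.)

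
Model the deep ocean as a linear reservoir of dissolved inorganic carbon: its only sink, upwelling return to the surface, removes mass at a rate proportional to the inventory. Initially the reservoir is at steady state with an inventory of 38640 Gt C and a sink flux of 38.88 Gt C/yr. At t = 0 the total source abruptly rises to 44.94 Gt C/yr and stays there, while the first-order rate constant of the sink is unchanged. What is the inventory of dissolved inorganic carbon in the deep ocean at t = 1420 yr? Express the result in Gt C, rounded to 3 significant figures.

Residence time τ = M₀/F₀ = 993.8 yr. The eventual steady state is M_∞ = M₀·(F₁/F₀) = 38640 × 44.94/38.88 = 44663 Gt C.
The anomaly ΔM(t) = M(t) − M_∞ decays as ΔM₀·e^(−t/τ) with ΔM₀ = 38640 − 44663 = −6023 Gt C.
At t = 1420 yr, e^(−t/τ) = e^(−1.429) = 0.2396, so ΔM = −1443 Gt C and M = 44663 − 1443 = 43220 Gt C.

43200 Gt C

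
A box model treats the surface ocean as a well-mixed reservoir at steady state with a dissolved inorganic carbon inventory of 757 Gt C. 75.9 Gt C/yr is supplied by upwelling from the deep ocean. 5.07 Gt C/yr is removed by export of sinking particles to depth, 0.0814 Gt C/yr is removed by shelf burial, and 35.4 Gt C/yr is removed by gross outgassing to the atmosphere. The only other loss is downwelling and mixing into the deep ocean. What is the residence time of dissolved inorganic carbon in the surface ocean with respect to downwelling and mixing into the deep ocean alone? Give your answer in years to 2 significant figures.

At steady state ΣF_in = ΣF_out.
ΣF_in = 75.900 Gt C/yr.
Downwelling and mixing into the deep ocean flux = ΣF_in − (5.07 + 0.0814 + 35.4) = 75.900 − 40.55 = 35.35 Gt C/yr.
τ = M / F = 757 / 35.35 = 21.42 yr.

21 yr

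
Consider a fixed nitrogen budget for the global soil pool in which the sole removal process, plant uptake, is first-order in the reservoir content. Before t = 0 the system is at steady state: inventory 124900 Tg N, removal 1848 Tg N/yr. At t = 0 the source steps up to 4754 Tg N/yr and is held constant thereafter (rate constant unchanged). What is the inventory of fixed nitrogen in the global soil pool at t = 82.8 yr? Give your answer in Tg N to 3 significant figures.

Residence time τ = M₀/F₀ = 67.59 yr. The eventual steady state is M_∞ = M₀·(F₁/F₀) = 124900 × 4754/1848 = 321310 Tg N.
The anomaly ΔM(t) = M(t) − M_∞ decays as ΔM₀·e^(−t/τ) with ΔM₀ = 124900 − 321310 = −196400 Tg N.
At t = 82.8 yr, e^(−t/τ) = e^(−1.225) = 0.2937, so ΔM = −57690 Tg N and M = 321310 − 57690 = 263620 Tg N.

264000 Tg N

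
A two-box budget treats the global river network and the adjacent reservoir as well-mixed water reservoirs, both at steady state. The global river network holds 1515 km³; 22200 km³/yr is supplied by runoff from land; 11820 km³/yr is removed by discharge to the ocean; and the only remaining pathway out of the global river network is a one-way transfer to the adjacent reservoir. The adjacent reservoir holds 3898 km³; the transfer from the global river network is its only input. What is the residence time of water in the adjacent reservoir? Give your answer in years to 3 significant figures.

Balance the global river network: ΣF_in = 22200 km³/yr.
Transfer to the adjacent reservoir = ΣF_in − (11820) = 10380 km³/yr.
At steady state the output of the adjacent reservoir equals its input, 10380 km³/yr.
τ = M / F = 3898 / 10380 = 0.3755 yr.

0.376 yr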